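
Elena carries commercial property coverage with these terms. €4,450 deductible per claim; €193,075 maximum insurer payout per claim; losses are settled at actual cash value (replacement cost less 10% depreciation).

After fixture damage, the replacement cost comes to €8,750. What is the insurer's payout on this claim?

€3,425

At 10% depreciation, ACV = €8,750 − €875 = €7,875.
Subtract the deductible: €7,875 − €4,450 = €3,425.
That's under the €193,075 cap, so the insurer reimburses the full €3,425.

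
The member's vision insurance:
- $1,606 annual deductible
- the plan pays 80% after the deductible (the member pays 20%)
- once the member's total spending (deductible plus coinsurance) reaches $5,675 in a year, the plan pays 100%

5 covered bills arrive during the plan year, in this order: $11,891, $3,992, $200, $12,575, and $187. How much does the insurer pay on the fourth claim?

$11,401.40

Claim 1 ($11,891): $1,606 to deductible, leaving $10,285; coinsurance $10,285 × 20% = $2,057. Member owes $3,663 (running OOP $3,663). Plan pays $11,891 − $3,663 = $8,228.
Claim 2 ($3,992): deductible already satisfied, so member's share is 20% × $3,992 = $798.40. Member pays $798.40; OOP now $4,461.40. Plan pays $3,992 − $798.40 = $3,193.60.
Claim 3 ($200): 20% coinsurance on $200 = $40. Cost to member: $40. OOP to date $4,501.40. Insurer: $200 − $40 = $160.
Claim 4 ($12,575): deductible met; 20% of $12,575 = $2,515. That would push OOP to $7,016.40, over the $5,675 cap, so member pays $5,675 − $4,501.40 = $1,173.60. Plan pays $12,575 − $1,173.60 = $11,401.40.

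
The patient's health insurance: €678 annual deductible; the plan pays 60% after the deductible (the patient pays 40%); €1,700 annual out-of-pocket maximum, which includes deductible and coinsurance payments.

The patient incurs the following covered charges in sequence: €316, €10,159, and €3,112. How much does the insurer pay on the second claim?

Claim 1 (€316): all of it applies to the deductible. Patient owes €316 (running OOP €316). Plan pays €316 − €316 = €0.
Claim 2 (€10,159): deductible takes €362, €9,797 remains; patient's 40% is €3,918.80. Claim cost before the cap: €362 + €3,918.80 = €4,280.80. OOP would hit €4,596.80 > €1,700, so the cap limits the patient to €1,700 − €316 = €1,384. Plan pays €10,159 − €1,384 = €8,775.

€8,775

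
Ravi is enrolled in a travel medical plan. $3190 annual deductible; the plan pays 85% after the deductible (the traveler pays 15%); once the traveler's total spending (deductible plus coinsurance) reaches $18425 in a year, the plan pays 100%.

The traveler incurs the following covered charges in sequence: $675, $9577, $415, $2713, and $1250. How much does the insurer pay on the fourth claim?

Claim 1 ($675): all of it applies to the deductible. Cost to traveler: $675. OOP to date $675. Insurer: $675 − $675 = $0.
Claim 2 ($9577): $2515 finishes the deductible; $7062 goes to coinsurance; coinsurance $7062 × 15% = $1059.30. Cost to traveler: $3574.30. OOP to date $4249.30. Plan pays $9577 − $3574.30 = $6002.70.
Claim 3 ($415): 15% coinsurance on $415 = $62.25. Cost to traveler: $62.25. OOP to date $4311.55. Plan pays $415 − $62.25 = $352.75.
Claim 4 ($2713): deductible already satisfied, so traveler's share is 15% × $2713 = $406.95. Traveler owes $406.95 (running OOP $4718.50). Insurer: $2713 − $406.95 = $2306.05.

$2306.05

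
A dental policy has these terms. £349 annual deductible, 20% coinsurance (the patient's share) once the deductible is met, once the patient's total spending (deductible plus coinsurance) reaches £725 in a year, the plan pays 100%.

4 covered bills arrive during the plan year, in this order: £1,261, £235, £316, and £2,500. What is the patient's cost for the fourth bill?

£83.40

Bill 1, £1,261: deductible takes £349, £912 remains; 20% of £912 = £182.40. Cost to patient: £531.40. OOP to date £531.40.
Bill 2, £235: deductible met; 20% of £235 = £47. Cost to patient: £47. OOP to date £578.40.
Bill 3, £316: deductible already satisfied, so patient's share is 20% × £316 = £63.20. Patient owes £63.20 (running OOP £641.60).
Bill 4, £2,500: deductible met; 20% of £2,500 = £500. OOP would hit £1,141.60 > £725, so the cap limits the patient to £725 − £641.60 = £83.40.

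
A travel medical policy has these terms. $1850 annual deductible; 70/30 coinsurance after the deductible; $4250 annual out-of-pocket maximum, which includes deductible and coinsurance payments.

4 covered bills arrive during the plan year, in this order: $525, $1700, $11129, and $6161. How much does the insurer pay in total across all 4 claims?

$15265

#1 ($525): entire amount goes to the deductible. Traveler owes $525 (running OOP $525). Plan pays $525 − $525 = $0.
#2 ($1700): $1325 to deductible, leaving $375; traveler's 30% is $112.50. Cost to traveler: $1437.50. OOP to date $1962.50. Insurer: $1700 − $1437.50 = $262.50.
#3 ($11129): deductible met; 30% of $11129 = $3338.70. OOP would hit $5301.20 > $4250, so the cap limits the traveler to $4250 − $1962.50 = $2287.50. Plan pays $11129 − $2287.50 = $8841.50.
#4 ($6161): 30% coinsurance on $6161 = $1848.30. Adding that to $4250 gives $6098.30, past the $4250 cap; traveler pays only $4250 − $4250 = $0. Plan pays $6161 − $0 = $6161.
Insurer total = bills − traveler's total = $19515 − $4250 = $15265.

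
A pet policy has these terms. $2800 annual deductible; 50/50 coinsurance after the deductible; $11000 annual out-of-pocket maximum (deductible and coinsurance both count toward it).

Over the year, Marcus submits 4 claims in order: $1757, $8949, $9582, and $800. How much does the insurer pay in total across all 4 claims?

$10088

Bill 1, $1757: entire amount goes to the deductible. Cost to owner: $1757. OOP to date $1757. Plan pays $1757 − $1757 = $0.
Bill 2, $8949: $1043 finishes the deductible; $7906 goes to coinsurance; coinsurance $7906 × 50% = $3953. Owner owes $4996 (running OOP $6753). Plan pays $8949 − $4996 = $3953.
Bill 3, $9582: 50% coinsurance on $9582 = $4791. That would push OOP to $11544, over the $11000 cap, so owner pays $11000 − $6753 = $4247. Plan pays $9582 − $4247 = $5335.
Bill 4, $800: deductible met; 50% of $800 = $400. OOP would hit $11400 > $11000, so the cap limits the owner to $11000 − $11000 = $0. Insurer: $800 − $0 = $800.
Insurer total: $0 + $3953 + $5335 + $800 = $10088.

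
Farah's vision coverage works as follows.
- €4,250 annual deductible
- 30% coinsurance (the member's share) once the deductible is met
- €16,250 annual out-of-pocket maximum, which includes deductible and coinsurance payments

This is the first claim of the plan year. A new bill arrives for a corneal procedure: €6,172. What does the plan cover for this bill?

€1,345.40

Nothing has been paid toward the €4,250 deductible, so the first €4,250 of this charge is applied there.
After the €4,250 deductible portion, €6,172 − €4,250 = €1,922 is subject to coinsurance.
30% of €1,922 = €576.60 falls to the member.
Member responsibility before any cap: €4,250 + €576.60 = €4,826.60.
Year-to-date out-of-pocket becomes €0 + €4,826.60 = €4,826.60, still under the €16,250 maximum, so no cap applies.
The insurer covers the remainder: €6,172 − €4,826.60 = €1,345.40.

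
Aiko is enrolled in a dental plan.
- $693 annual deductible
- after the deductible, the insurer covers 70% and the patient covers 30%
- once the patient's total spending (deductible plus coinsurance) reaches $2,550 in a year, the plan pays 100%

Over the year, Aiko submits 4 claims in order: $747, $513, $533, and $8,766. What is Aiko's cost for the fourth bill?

$1,527

Claim 1 — $747: $693 to deductible, leaving $54; 30% of $54 = $16.20. Cost to patient: $709.20. OOP to date $709.20.
Claim 2 — $513: deductible met; 30% of $513 = $153.90. Patient pays $153.90; OOP now $863.10.
Claim 3 — $533: deductible met; 30% of $533 = $159.90. Patient pays $159.90; OOP now $1,023.
Claim 4 — $8,766: 30% coinsurance on $8,766 = $2,629.80. OOP would hit $3,652.80 > $2,550, so the cap limits the patient to $2,550 − $1,023 = $1,527.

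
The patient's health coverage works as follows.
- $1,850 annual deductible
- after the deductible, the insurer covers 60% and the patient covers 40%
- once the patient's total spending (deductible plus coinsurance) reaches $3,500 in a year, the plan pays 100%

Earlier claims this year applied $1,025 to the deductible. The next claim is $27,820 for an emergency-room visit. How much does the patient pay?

$1,025 of the $1,850 deductible is already met, leaving $825.
That leaves $27,820 − $825 = $26,995 for coinsurance.
Coinsurance: $26,995 × 40% = $10,798.
So the patient owes $825 + $10,798 = $11,623 before any cap.
Year-to-date out-of-pocket would reach $1,025 + $11,623 = $12,648, above the $3,500 maximum, so the patient pays only $3,500 − $1,025 = $2,475.

$2,475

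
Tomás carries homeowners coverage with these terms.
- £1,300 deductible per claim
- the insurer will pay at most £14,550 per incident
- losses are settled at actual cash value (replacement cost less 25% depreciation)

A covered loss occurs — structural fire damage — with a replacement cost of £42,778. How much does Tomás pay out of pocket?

Actual cash value after 25% depreciation: £42,778 × 75% = £32,083.50.
Subtract the deductible: £32,083.50 − £1,300 = £30,783.50.
£30,783.50 exceeds the £14,550 limit, so the insurer pays the limit: £14,550.
The homeowner bears the rest of the original loss: £42,778 − £14,550 = £28,228.

£28,228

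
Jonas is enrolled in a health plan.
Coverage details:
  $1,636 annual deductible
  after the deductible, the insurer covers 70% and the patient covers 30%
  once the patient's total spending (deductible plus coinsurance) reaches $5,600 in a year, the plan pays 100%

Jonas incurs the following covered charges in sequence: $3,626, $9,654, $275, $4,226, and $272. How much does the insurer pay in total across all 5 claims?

#1 ($3,626): $1,636 to deductible, leaving $1,990; 30% of $1,990 = $597. Cost to patient: $2,233. OOP to date $2,233. Insurer: $3,626 − $2,233 = $1,393.
#2 ($9,654): deductible met; 30% of $9,654 = $2,896.20. Patient owes $2,896.20 (running OOP $5,129.20). Plan pays $9,654 − $2,896.20 = $6,757.80.
#3 ($275): deductible met; 30% of $275 = $82.50. Patient owes $82.50 (running OOP $5,211.70). Insurer: $275 − $82.50 = $192.50.
#4 ($4,226): deductible met; 30% of $4,226 = $1,267.80. Adding that to $5,211.70 gives $6,479.50, past the $5,600 cap; patient pays only $5,600 − $5,211.70 = $388.30. Plan pays $4,226 − $388.30 = $3,837.70.
#5 ($272): deductible already satisfied, so patient's share is 30% × $272 = $81.60. That would push OOP to $5,681.60, over the $5,600 cap, so patient pays $5,600 − $5,600 = $0. Plan pays $272 − $0 = $272.
Insurer total = bills − patient's total = $18,053 − $5,600 = $12,453.

$12,453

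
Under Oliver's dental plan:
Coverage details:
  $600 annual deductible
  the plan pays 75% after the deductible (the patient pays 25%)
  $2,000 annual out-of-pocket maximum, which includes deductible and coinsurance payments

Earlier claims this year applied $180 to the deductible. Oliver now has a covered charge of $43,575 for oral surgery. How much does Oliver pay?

$1,820

$180 of the $600 deductible is already met, leaving $420.
The remaining $43,155 (= $43,575 − $420) moves to coinsurance.
25% of $43,155 = $10,788.75 falls to the patient.
Patient responsibility before any cap: $420 + $10,788.75 = $11,208.75.
That would bring total out-of-pocket to $11,388.75, past the $2,000 cap. The patient is capped at $2,000 − $180 = $1,820 on this claim.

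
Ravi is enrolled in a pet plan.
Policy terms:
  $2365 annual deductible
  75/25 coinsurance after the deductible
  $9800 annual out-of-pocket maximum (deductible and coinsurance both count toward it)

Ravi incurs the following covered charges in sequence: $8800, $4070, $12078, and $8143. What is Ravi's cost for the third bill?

$3019.50

Claim 1 — $8800: $2365 to deductible, leaving $6435; 25% of $6435 = $1608.75. Owner pays $3973.75; OOP now $3973.75.
Claim 2 — $4070: 25% coinsurance on $4070 = $1017.50. Owner pays $1017.50; OOP now $4991.25.
Claim 3 — $12078: deductible already satisfied, so owner's share is 25% × $12078 = $3019.50. Owner pays $3019.50; OOP now $8010.75.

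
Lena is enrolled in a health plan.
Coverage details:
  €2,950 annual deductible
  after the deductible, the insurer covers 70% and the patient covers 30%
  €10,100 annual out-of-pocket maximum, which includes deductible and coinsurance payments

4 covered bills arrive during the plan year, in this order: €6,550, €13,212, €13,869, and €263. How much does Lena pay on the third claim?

€2,106.40

Claim 1 (€6,550): deductible takes €2,950, €3,600 remains; coinsurance €3,600 × 30% = €1,080. Cost to patient: €4,030. OOP to date €4,030.
Claim 2 (€13,212): deductible already satisfied, so patient's share is 30% × €13,212 = €3,963.60. Cost to patient: €3,963.60. OOP to date €7,993.60.
Claim 3 (€13,869): deductible already satisfied, so patient's share is 30% × €13,869 = €4,160.70. That would push OOP to €12,154.30, over the €10,100 cap, so patient pays €10,100 − €7,993.60 = €2,106.40.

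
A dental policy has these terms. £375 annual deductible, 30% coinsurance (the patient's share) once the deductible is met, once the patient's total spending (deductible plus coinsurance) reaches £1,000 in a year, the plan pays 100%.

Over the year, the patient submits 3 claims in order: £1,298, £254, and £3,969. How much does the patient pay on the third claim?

Bill 1, £1,298: £375 to deductible, leaving £923; 30% of £923 = £276.90. Cost to patient: £651.90. OOP to date £651.90.
Bill 2, £254: deductible already satisfied, so patient's share is 30% × £254 = £76.20. Cost to patient: £76.20. OOP to date £728.10.
Bill 3, £3,969: deductible already satisfied, so patient's share is 30% × £3,969 = £1,190.70. Adding that to £728.10 gives £1,918.80, past the £1,000 cap; patient pays only £1,000 − £728.10 = £271.90.

£271.90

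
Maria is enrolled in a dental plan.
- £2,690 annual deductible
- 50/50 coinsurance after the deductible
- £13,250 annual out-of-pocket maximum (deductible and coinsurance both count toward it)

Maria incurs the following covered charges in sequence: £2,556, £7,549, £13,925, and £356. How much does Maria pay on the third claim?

£6,852.50

Bill 1, £2,556: all of it applies to the deductible. Patient owes £2,556 (running OOP £2,556).
Bill 2, £7,549: £134 to deductible, leaving £7,415; coinsurance £7,415 × 50% = £3,707.50. Cost to patient: £3,841.50. OOP to date £6,397.50.
Bill 3, £13,925: deductible already satisfied, so patient's share is 50% × £13,925 = £6,962.50. OOP would hit £13,360 > £13,250, so the cap limits the patient to £13,250 − £6,397.50 = £6,852.50.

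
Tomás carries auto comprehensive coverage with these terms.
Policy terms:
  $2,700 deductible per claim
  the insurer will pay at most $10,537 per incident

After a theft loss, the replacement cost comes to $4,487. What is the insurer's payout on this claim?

$1,787

Subtract the deductible: $4,487 − $2,700 = $1,787.
$1,787 ≤ $10,537, so the limit doesn't bind; insurer pays $1,787.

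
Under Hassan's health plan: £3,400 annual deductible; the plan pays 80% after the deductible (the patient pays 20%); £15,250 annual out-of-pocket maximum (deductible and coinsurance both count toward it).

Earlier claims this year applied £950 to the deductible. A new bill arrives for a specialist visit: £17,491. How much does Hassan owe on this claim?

£5,458.20

Remaining deductible: £3,400 − £950 = £2,450.
After the £2,450 deductible portion, £17,491 − £2,450 = £15,041 is subject to coinsurance.
Patient's 20% share of £15,041 is £3,008.20.
So the patient owes £2,450 + £3,008.20 = £5,458.20 before any cap.
Total out-of-pocket so far would be £950 + £5,458.20 = £6,408.20, below the £15,250 cap — no reduction.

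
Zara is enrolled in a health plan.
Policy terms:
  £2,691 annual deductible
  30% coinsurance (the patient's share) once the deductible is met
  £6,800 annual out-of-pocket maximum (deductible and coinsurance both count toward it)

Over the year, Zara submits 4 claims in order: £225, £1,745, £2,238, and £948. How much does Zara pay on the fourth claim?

#1 (£225): fully absorbed by the deductible. Cost to patient: £225. OOP to date £225.
#2 (£1,745): all of it applies to the deductible. Cost to patient: £1,745. OOP to date £1,970.
#3 (£2,238): deductible takes £721, £1,517 remains; patient's 30% is £455.10. Patient pays £1,176.10; OOP now £3,146.10.
#4 (£948): 30% coinsurance on £948 = £284.40. Cost to patient: £284.40. OOP to date £3,430.50.

£284.40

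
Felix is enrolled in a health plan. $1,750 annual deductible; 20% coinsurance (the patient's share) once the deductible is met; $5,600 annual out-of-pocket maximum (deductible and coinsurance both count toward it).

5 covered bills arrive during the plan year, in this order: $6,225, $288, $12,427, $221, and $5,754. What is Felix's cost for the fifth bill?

#1 ($6,225): deductible takes $1,750, $4,475 remains; coinsurance $4,475 × 20% = $895. Patient pays $2,645; OOP now $2,645.
#2 ($288): deductible met; 20% of $288 = $57.60. Patient pays $57.60; OOP now $2,702.60.
#3 ($12,427): 20% coinsurance on $12,427 = $2,485.40. Cost to patient: $2,485.40. OOP to date $5,188.
#4 ($221): 20% coinsurance on $221 = $44.20. Cost to patient: $44.20. OOP to date $5,232.20.
#5 ($5,754): deductible met; 20% of $5,754 = $1,150.80. That would push OOP to $6,383, over the $5,600 cap, so patient pays $5,600 − $5,232.20 = $367.80.

$367.80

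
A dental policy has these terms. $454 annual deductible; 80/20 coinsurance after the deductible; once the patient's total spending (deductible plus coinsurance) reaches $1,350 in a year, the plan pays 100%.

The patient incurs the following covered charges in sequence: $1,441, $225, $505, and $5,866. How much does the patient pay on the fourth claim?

Claim 1 ($1,441): $454 to deductible, leaving $987; patient's 20% is $197.40. Patient owes $651.40 (running OOP $651.40).
Claim 2 ($225): deductible met; 20% of $225 = $45. Cost to patient: $45. OOP to date $696.40.
Claim 3 ($505): 20% coinsurance on $505 = $101. Cost to patient: $101. OOP to date $797.40.
Claim 4 ($5,866): deductible met; 20% of $5,866 = $1,173.20. Adding that to $797.40 gives $1,970.60, past the $1,350 cap; patient pays only $1,350 − $797.40 = $552.60.

$552.60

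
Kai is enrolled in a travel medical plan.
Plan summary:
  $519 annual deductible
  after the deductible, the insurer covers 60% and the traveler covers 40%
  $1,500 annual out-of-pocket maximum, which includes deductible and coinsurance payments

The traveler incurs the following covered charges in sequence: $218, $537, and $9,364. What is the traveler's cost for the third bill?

#1 ($218): all of it applies to the deductible. Cost to traveler: $218. OOP to date $218.
#2 ($537): deductible takes $301, $236 remains; 40% of $236 = $94.40. Traveler pays $395.40; OOP now $613.40.
#3 ($9,364): deductible already satisfied, so traveler's share is 40% × $9,364 = $3,745.60. OOP would hit $4,359 > $1,500, so the cap limits the traveler to $1,500 − $613.40 = $886.60.

$886.60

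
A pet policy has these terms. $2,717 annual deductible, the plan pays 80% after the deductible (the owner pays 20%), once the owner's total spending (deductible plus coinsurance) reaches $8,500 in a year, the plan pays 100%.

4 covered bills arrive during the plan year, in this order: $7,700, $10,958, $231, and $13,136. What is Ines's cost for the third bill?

Claim 1 ($7,700): deductible takes $2,717, $4,983 remains; owner's 20% is $996.60. Owner pays $3,713.60; OOP now $3,713.60.
Claim 2 ($10,958): deductible already satisfied, so owner's share is 20% × $10,958 = $2,191.60. Cost to owner: $2,191.60. OOP to date $5,905.20.
Claim 3 ($231): deductible met; 20% of $231 = $46.20. Owner owes $46.20 (running OOP $5,951.40).

$46.20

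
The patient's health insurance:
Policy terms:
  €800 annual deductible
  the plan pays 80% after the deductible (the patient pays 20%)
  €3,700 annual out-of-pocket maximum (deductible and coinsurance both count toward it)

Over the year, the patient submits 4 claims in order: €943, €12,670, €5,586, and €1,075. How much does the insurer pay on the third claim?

Claim 1 — €943: deductible takes €800, €143 remains; coinsurance €143 × 20% = €28.60. Patient owes €828.60 (running OOP €828.60). Insurer: €943 − €828.60 = €114.40.
Claim 2 — €12,670: 20% coinsurance on €12,670 = €2,534. Cost to patient: €2,534. OOP to date €3,362.60. Insurer: €12,670 − €2,534 = €10,136.
Claim 3 — €5,586: 20% coinsurance on €5,586 = €1,117.20. Adding that to €3,362.60 gives €4,479.80, past the €3,700 cap; patient pays only €3,700 − €3,362.60 = €337.40. Plan pays €5,586 − €337.40 = €5,248.60.

€5,248.60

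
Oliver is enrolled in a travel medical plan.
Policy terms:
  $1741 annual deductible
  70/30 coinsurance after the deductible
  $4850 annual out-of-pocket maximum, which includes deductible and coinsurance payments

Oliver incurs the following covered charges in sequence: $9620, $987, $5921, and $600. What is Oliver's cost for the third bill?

Claim 1 ($9620): $1741 to deductible, leaving $7879; 30% of $7879 = $2363.70. Traveler pays $4104.70; OOP now $4104.70.
Claim 2 ($987): deductible already satisfied, so traveler's share is 30% × $987 = $296.10. Traveler owes $296.10 (running OOP $4400.80).
Claim 3 ($5921): deductible met; 30% of $5921 = $1776.30. That would push OOP to $6177.10, over the $4850 cap, so traveler pays $4850 − $4400.80 = $449.20.

$449.20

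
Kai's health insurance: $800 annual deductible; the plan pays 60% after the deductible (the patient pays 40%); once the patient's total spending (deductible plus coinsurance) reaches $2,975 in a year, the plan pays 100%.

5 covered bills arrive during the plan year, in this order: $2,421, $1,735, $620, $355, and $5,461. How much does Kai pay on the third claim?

$248

Claim 1 — $2,421: deductible takes $800, $1,621 remains; 40% of $1,621 = $648.40. Patient owes $1,448.40 (running OOP $1,448.40).
Claim 2 — $1,735: deductible already satisfied, so patient's share is 40% × $1,735 = $694. Cost to patient: $694. OOP to date $2,142.40.
Claim 3 — $620: deductible met; 40% of $620 = $248. Cost to patient: $248. OOP to date $2,390.40.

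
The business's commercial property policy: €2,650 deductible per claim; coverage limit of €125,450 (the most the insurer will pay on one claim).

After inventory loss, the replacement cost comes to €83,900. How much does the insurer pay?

Subtract the deductible: €83,900 − €2,650 = €81,250.
€81,250 ≤ €125,450, so the limit doesn't bind; insurer pays €81,250.

€81,250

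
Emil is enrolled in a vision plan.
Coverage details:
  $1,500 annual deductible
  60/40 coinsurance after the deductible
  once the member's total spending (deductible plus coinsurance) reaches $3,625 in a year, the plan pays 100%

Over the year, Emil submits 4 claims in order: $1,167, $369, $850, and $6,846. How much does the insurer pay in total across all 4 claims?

$5,607

Claim 1 — $1,167: entire amount goes to the deductible. Cost to member: $1,167. OOP to date $1,167. Insurer: $1,167 − $1,167 = $0.
Claim 2 — $369: $333 finishes the deductible; $36 goes to coinsurance; member's 40% is $14.40. Member pays $347.40; OOP now $1,514.40. Plan pays $369 − $347.40 = $21.60.
Claim 3 — $850: deductible already satisfied, so member's share is 40% × $850 = $340. Cost to member: $340. OOP to date $1,854.40. Insurer: $850 − $340 = $510.
Claim 4 — $6,846: deductible met; 40% of $6,846 = $2,738.40. OOP would hit $4,592.80 > $3,625, so the cap limits the member to $3,625 − $1,854.40 = $1,770.60. Plan pays $6,846 − $1,770.60 = $5,075.40.
Insurer total = bills − member's total = $9,232 − $3,625 = $5,607.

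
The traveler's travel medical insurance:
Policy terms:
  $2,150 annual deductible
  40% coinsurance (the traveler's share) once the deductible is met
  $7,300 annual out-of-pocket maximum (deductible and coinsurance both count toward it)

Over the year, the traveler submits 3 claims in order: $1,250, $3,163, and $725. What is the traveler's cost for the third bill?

$290

Claim 1 ($1,250): entire amount goes to the deductible. Traveler pays $1,250; OOP now $1,250.
Claim 2 ($3,163): deductible takes $900, $2,263 remains; 40% of $2,263 = $905.20. Traveler owes $1,805.20 (running OOP $3,055.20).
Claim 3 ($725): 40% coinsurance on $725 = $290. Traveler owes $290 (running OOP $3,345.20).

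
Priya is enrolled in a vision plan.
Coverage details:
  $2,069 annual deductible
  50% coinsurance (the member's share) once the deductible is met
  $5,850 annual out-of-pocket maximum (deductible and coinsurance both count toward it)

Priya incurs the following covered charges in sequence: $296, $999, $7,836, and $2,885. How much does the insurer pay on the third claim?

$3,531

#1 ($296): all of it applies to the deductible. Member owes $296 (running OOP $296). Plan pays $296 − $296 = $0.
#2 ($999): all of it applies to the deductible. Cost to member: $999. OOP to date $1,295. Plan pays $999 − $999 = $0.
#3 ($7,836): deductible takes $774, $7,062 remains; 50% of $7,062 = $3,531. Member owes $4,305 (running OOP $5,600). Insurer: $7,836 − $4,305 = $3,531.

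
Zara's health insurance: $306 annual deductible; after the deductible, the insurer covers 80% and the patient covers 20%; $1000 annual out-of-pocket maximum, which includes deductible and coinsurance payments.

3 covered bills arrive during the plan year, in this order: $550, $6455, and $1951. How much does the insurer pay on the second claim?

#1 ($550): deductible takes $306, $244 remains; patient's 20% is $48.80. Cost to patient: $354.80. OOP to date $354.80. Plan pays $550 − $354.80 = $195.20.
#2 ($6455): deductible met; 20% of $6455 = $1291. OOP would hit $1645.80 > $1000, so the cap limits the patient to $1000 − $354.80 = $645.20. Plan pays $6455 − $645.20 = $5809.80.

$5809.80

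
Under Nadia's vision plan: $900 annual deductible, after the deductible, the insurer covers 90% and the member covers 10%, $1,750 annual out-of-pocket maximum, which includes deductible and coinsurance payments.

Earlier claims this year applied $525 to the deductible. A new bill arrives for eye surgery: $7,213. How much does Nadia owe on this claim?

$525 of the $900 deductible is already met, leaving $375.
After the $375 deductible portion, $7,213 − $375 = $6,838 is subject to coinsurance.
Member's 10% share of $6,838 is $683.80.
Member responsibility before any cap: $375 + $683.80 = $1,058.80.
Total out-of-pocket so far would be $525 + $1,058.80 = $1,583.80, below the $1,750 cap — no reduction.

$1,058.80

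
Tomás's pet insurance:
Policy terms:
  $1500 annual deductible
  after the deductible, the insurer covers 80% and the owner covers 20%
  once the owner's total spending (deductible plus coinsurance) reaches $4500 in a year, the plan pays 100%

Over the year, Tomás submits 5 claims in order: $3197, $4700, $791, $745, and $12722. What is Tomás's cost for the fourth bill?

$149

Bill 1, $3197: $1500 finishes the deductible; $1697 goes to coinsurance; coinsurance $1697 × 20% = $339.40. Cost to owner: $1839.40. OOP to date $1839.40.
Bill 2, $4700: 20% coinsurance on $4700 = $940. Cost to owner: $940. OOP to date $2779.40.
Bill 3, $791: deductible met; 20% of $791 = $158.20. Owner owes $158.20 (running OOP $2937.60).
Bill 4, $745: 20% coinsurance on $745 = $149. Cost to owner: $149. OOP to date $3086.60.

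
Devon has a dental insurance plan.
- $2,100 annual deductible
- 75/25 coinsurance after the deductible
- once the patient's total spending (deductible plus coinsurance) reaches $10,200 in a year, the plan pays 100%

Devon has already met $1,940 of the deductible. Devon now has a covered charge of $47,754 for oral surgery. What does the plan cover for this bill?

Remaining deductible: $2,100 − $1,940 = $160.
After the $160 deductible portion, $47,754 − $160 = $47,594 is subject to coinsurance.
Patient's 25% share of $47,594 is $11,898.50.
Patient responsibility before any cap: $160 + $11,898.50 = $12,058.50.
That would bring total out-of-pocket to $13,998.50, past the $10,200 cap. The patient is capped at $10,200 − $1,940 = $8,260 on this claim.
The plan picks up $47,754 − $8,260 = $39,494.

$39,494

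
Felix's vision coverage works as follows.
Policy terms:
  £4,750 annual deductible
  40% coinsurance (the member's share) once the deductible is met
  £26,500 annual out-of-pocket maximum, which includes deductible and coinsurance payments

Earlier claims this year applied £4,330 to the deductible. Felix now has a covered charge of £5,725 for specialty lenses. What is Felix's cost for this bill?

Remaining deductible: £4,750 − £4,330 = £420.
After the £420 deductible portion, £5,725 − £420 = £5,305 is subject to coinsurance.
Coinsurance: £5,305 × 40% = £2,122.
So the member owes £420 + £2,122 = £2,542 before any cap.
Total out-of-pocket so far would be £4,330 + £2,542 = £6,872, below the £26,500 cap — no reduction.

£2,542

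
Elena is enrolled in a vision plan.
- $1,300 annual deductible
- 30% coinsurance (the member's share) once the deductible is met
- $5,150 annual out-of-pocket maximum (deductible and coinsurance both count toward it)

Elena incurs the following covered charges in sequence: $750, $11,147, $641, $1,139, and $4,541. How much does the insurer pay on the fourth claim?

$797.30

Bill 1, $750: fully absorbed by the deductible. Member pays $750; OOP now $750. Plan pays $750 − $750 = $0.
Bill 2, $11,147: $550 to deductible, leaving $10,597; coinsurance $10,597 × 30% = $3,179.10. Member pays $3,729.10; OOP now $4,479.10. Insurer: $11,147 − $3,729.10 = $7,417.90.
Bill 3, $641: 30% coinsurance on $641 = $192.30. Cost to member: $192.30. OOP to date $4,671.40. Insurer: $641 − $192.30 = $448.70.
Bill 4, $1,139: deductible already satisfied, so member's share is 30% × $1,139 = $341.70. Member pays $341.70; OOP now $5,013.10. Insurer: $1,139 − $341.70 = $797.30.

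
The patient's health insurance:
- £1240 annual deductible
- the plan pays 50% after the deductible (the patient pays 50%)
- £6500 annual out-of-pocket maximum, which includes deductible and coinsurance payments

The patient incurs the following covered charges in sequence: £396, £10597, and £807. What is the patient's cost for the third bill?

#1 (£396): fully absorbed by the deductible. Cost to patient: £396. OOP to date £396.
#2 (£10597): £844 to deductible, leaving £9753; coinsurance £9753 × 50% = £4876.50. Cost to patient: £5720.50. OOP to date £6116.50.
#3 (£807): deductible already satisfied, so patient's share is 50% × £807 = £403.50. Adding that to £6116.50 gives £6520, past the £6500 cap; patient pays only £6500 − £6116.50 = £383.50.

£383.50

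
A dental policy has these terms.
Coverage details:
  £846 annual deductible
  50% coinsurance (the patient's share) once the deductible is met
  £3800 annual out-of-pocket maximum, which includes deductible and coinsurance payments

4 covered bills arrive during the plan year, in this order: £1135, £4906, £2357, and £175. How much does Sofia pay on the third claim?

#1 (£1135): £846 finishes the deductible; £289 goes to coinsurance; 50% of £289 = £144.50. Patient owes £990.50 (running OOP £990.50).
#2 (£4906): deductible met; 50% of £4906 = £2453. Cost to patient: £2453. OOP to date £3443.50.
#3 (£2357): deductible met; 50% of £2357 = £1178.50. That would push OOP to £4622, over the £3800 cap, so patient pays £3800 − £3443.50 = £356.50.

£356.50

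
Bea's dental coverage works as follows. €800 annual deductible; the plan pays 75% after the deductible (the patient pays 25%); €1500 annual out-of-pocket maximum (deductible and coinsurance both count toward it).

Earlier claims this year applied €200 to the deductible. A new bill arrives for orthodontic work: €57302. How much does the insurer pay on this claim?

€56002

Deductible still to meet: €800 − €200 = €600.
After the €600 deductible portion, €57302 − €600 = €56702 is subject to coinsurance.
Patient's 25% share of €56702 is €14175.50.
Patient responsibility before any cap: €600 + €14175.50 = €14775.50.
Year-to-date out-of-pocket would reach €200 + €14775.50 = €14975.50, above the €1500 maximum, so the patient pays only €1500 − €200 = €1300.
The plan picks up €57302 − €1300 = €56002.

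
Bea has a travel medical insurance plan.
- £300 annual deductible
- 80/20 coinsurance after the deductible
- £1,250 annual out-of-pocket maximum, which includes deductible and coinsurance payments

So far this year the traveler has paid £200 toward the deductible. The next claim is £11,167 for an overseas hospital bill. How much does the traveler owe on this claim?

£1,050

Remaining deductible: £300 − £200 = £100.
The remaining £11,067 (= £11,167 − £100) moves to coinsurance.
Coinsurance: £11,067 × 20% = £2,213.40.
That puts the traveler's cost at £100 + £2,213.40 = £2,313.40 before any cap.
That would bring total out-of-pocket to £2,513.40, past the £1,250 cap. The traveler is capped at £1,250 − £200 = £1,050 on this claim.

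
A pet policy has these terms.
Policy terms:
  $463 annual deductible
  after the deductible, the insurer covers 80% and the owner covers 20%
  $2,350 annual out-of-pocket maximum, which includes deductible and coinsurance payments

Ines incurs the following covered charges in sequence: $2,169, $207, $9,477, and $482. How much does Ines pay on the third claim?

#1 ($2,169): $463 finishes the deductible; $1,706 goes to coinsurance; owner's 20% is $341.20. Owner pays $804.20; OOP now $804.20.
#2 ($207): 20% coinsurance on $207 = $41.40. Cost to owner: $41.40. OOP to date $845.60.
#3 ($9,477): deductible met; 20% of $9,477 = $1,895.40. That would push OOP to $2,741, over the $2,350 cap, so owner pays $2,350 − $845.60 = $1,504.40.

$1,504.40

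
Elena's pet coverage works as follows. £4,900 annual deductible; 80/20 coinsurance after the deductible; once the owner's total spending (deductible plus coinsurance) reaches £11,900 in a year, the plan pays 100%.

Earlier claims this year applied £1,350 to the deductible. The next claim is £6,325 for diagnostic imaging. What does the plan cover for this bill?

£2,220

Remaining deductible: £4,900 − £1,350 = £3,550.
The remaining £2,775 (= £6,325 − £3,550) moves to coinsurance.
Owner's 20% share of £2,775 is £555.
That puts the owner's cost at £3,550 + £555 = £4,105 before any cap.
Cumulative spending £1,350 + £4,105 = £5,455 stays under the £11,900 maximum.
Insurer pays the balance: £6,325 − £4,105 = £2,220.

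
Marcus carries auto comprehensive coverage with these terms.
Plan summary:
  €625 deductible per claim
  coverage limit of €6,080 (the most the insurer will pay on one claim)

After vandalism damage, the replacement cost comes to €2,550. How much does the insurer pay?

€1,925

Subtract the deductible: €2,550 − €625 = €1,925.
€1,925 ≤ €6,080, so the limit doesn't bind; insurer pays €1,925.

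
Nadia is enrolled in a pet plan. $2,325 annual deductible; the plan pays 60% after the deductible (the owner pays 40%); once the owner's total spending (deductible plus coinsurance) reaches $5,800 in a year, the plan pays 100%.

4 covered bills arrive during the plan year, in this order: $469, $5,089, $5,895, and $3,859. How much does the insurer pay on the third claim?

$3,713.20

Bill 1, $469: entire amount goes to the deductible. Owner owes $469 (running OOP $469). Insurer: $469 − $469 = $0.
Bill 2, $5,089: $1,856 finishes the deductible; $3,233 goes to coinsurance; coinsurance $3,233 × 40% = $1,293.20. Owner pays $3,149.20; OOP now $3,618.20. Plan pays $5,089 − $3,149.20 = $1,939.80.
Bill 3, $5,895: 40% coinsurance on $5,895 = $2,358. Adding that to $3,618.20 gives $5,976.20, past the $5,800 cap; owner pays only $5,800 − $3,618.20 = $2,181.80. Insurer: $5,895 − $2,181.80 = $3,713.20.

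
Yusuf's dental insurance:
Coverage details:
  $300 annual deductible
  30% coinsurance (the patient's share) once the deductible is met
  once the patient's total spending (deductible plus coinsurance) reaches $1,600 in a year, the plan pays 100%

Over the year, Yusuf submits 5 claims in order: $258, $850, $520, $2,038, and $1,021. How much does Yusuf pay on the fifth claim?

Bill 1, $258: all of it applies to the deductible. Patient owes $258 (running OOP $258).
Bill 2, $850: deductible takes $42, $808 remains; 30% of $808 = $242.40. Cost to patient: $284.40. OOP to date $542.40.
Bill 3, $520: deductible already satisfied, so patient's share is 30% × $520 = $156. Patient owes $156 (running OOP $698.40).
Bill 4, $2,038: 30% coinsurance on $2,038 = $611.40. Patient owes $611.40 (running OOP $1,309.80).
Bill 5, $1,021: deductible met; 30% of $1,021 = $306.30. Adding that to $1,309.80 gives $1,616.10, past the $1,600 cap; patient pays only $1,600 − $1,309.80 = $290.20.

$290.20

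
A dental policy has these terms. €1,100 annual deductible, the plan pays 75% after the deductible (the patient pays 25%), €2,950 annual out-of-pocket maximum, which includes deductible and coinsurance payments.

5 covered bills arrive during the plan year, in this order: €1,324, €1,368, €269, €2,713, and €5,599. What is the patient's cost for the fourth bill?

Claim 1 (€1,324): €1,100 to deductible, leaving €224; patient's 25% is €56. Patient pays €1,156; OOP now €1,156.
Claim 2 (€1,368): deductible already satisfied, so patient's share is 25% × €1,368 = €342. Patient pays €342; OOP now €1,498.
Claim 3 (€269): deductible met; 25% of €269 = €67.25. Patient owes €67.25 (running OOP €1,565.25).
Claim 4 (€2,713): 25% coinsurance on €2,713 = €678.25. Patient pays €678.25; OOP now €2,243.50.

€678.25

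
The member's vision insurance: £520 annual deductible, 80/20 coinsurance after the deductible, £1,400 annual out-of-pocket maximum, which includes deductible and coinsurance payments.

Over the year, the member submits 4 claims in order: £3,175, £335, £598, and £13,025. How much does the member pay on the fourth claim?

£162.40

#1 (£3,175): deductible takes £520, £2,655 remains; member's 20% is £531. Member pays £1,051; OOP now £1,051.
#2 (£335): deductible met; 20% of £335 = £67. Cost to member: £67. OOP to date £1,118.
#3 (£598): deductible already satisfied, so member's share is 20% × £598 = £119.60. Member owes £119.60 (running OOP £1,237.60).
#4 (£13,025): deductible met; 20% of £13,025 = £2,605. OOP would hit £3,842.60 > £1,400, so the cap limits the member to £1,400 − £1,237.60 = £162.40.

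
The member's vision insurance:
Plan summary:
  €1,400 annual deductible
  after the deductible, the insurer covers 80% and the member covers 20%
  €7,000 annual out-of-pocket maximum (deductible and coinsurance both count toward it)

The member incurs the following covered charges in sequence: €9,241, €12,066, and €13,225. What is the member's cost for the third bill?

€1,618.60

Claim 1 (€9,241): €1,400 to deductible, leaving €7,841; coinsurance €7,841 × 20% = €1,568.20. Member pays €2,968.20; OOP now €2,968.20.
Claim 2 (€12,066): deductible already satisfied, so member's share is 20% × €12,066 = €2,413.20. Cost to member: €2,413.20. OOP to date €5,381.40.
Claim 3 (€13,225): 20% coinsurance on €13,225 = €2,645. OOP would hit €8,026.40 > €7,000, so the cap limits the member to €7,000 − €5,381.40 = €1,618.60.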